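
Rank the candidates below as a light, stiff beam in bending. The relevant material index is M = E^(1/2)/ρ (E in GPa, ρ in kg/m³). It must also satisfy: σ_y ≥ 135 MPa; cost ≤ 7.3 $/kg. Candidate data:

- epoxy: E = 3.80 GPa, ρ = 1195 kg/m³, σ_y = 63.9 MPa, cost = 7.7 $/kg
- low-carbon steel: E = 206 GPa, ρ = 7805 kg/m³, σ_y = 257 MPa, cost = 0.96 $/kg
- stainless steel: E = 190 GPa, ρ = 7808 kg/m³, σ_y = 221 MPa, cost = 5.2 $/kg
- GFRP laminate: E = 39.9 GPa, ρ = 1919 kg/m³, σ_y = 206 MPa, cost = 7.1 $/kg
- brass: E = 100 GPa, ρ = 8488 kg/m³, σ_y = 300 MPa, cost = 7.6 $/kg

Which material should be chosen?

GFRP laminate

Screen on constraints: σ_y ≥ 135 MPa; cost ≤ 7.3 $/kg. Survivors: low-carbon steel, stainless steel, GFRP laminate.
Per-candidate index values:
  GFRP laminate: M = 3.29×10⁻³
  low-carbon steel: M = 1.84×10⁻³
  stainless steel: M = 1.77×10⁻³
GFRP laminate ranks first.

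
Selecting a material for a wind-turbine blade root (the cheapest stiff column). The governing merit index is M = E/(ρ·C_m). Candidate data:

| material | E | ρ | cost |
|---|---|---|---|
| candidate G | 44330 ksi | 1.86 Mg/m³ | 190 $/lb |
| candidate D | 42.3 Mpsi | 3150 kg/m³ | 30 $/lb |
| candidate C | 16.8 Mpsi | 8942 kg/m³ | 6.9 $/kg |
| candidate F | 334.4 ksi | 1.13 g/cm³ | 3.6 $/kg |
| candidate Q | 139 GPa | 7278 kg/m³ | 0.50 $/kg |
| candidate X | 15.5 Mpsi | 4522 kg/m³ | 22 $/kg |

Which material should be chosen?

candidate Q

Putting every candidate on a common basis:
  candidate G: E = 305.6 GPa, ρ = 1860 kg/m³, cost = 418.9 $/kg
  candidate D: E = 291.6 GPa, ρ = 3150 kg/m³, cost = 66.14 $/kg
  candidate C: E = 115.8 GPa, ρ = 8942 kg/m³, cost = 6.900 $/kg
  candidate F: E = 2.306 GPa, ρ = 1130 kg/m³, cost = 3.600 $/kg
  candidate Q: E = 139.0 GPa, ρ = 7278 kg/m³, cost = 0.5000 $/kg
  candidate X: E = 106.9 GPa, ρ = 4522 kg/m³, cost = 22.00 $/kg
  candidate Q: M = 38.2 MN·m per $
  candidate C: M = 1.88 MN·m per $
  candidate D: M = 1.40 MN·m per $
  candidate X: M = 1.07 MN·m per $
  candidate F: M = 0.567 MN·m per $
  candidate G: M = 0.392 MN·m per $
Candidate Q ranks first.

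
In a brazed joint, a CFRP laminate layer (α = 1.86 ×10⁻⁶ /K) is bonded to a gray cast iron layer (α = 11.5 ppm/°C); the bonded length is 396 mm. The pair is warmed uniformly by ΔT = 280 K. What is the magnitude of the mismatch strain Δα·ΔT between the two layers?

Δα = |1.86 − 11.5|×10⁻⁶/K = 9.64×10⁻⁶/K.
Mismatch strain = Δα·ΔT = 9.64×10⁻⁶ × 280.0 = 2.70×10⁻³.

2.70×10⁻³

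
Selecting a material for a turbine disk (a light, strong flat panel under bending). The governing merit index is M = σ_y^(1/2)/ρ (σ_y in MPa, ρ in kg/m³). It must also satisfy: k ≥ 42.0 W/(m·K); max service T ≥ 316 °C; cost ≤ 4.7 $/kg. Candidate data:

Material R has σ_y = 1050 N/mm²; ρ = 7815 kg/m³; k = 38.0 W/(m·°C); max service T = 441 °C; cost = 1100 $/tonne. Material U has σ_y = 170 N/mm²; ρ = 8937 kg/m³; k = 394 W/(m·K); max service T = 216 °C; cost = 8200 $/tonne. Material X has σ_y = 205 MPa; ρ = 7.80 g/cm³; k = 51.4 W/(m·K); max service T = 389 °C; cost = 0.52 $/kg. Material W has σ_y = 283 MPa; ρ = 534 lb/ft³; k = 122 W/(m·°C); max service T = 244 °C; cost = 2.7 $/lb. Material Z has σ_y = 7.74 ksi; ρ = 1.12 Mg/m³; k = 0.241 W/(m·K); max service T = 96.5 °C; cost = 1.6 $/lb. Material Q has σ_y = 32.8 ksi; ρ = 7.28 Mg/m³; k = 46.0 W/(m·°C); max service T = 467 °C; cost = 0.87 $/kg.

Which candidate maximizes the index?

Screen on constraints: k ≥ 42.0 W/(m·K); max service T ≥ 316 °C; cost ≤ 4.7 $/kg. Survivors: material X, material Q.
After converting to SI:
  material X: σ_y = 205.0 MPa, ρ = 7800 kg/m³
  material Q: σ_y = 226.1 MPa, ρ = 7280 kg/m³
  material Q: M = 2.07×10⁻³
  material X: M = 1.84×10⁻³
Highest index: material Q.

material Q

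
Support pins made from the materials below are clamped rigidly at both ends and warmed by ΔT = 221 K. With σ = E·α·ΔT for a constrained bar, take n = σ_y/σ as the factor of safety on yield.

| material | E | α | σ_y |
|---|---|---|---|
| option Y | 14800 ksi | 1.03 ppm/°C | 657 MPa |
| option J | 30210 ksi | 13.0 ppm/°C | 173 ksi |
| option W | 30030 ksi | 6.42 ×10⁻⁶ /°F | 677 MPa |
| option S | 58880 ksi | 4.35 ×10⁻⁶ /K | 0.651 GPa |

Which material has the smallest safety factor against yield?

Per material, after unit conversion:
  option Y: E = 102.0, α = 1.03, σ_y = 657.0 → σ = 23.2 MPa, n = 28.3
  option J: E = 208.3, α = 13.0, σ_y = 1193 → σ = 598 MPa, n = 1.99
  option W: E = 207.0, α = 11.6, σ_y = 677.0 → σ = 529 MPa, n = 1.28
  option S: E = 406.0, α = 4.35, σ_y = 651.0 → σ = 390 MPa, n = 1.67
Option W has the lowest safety factor, n = 1.28.

option W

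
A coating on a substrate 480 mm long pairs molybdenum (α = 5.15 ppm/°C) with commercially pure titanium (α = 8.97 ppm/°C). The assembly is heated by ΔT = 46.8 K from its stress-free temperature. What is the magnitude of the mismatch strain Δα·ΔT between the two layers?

Δα = |5.15 − 8.97|×10⁻⁶/K = 3.82×10⁻⁶/K.
Mismatch strain = Δα·ΔT = 3.82×10⁻⁶ × 46.8 = 1.79×10⁻⁴.

1.79×10⁻⁴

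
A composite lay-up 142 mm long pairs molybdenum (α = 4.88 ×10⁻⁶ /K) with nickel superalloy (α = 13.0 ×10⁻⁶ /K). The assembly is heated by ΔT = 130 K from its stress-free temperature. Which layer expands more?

α(molybdenum) = 4.88×10⁻⁶/K vs α(nickel superalloy) = 13.0×10⁻⁶/K.
Higher α expands more for the same ΔT: nickel superalloy.

nickel superalloy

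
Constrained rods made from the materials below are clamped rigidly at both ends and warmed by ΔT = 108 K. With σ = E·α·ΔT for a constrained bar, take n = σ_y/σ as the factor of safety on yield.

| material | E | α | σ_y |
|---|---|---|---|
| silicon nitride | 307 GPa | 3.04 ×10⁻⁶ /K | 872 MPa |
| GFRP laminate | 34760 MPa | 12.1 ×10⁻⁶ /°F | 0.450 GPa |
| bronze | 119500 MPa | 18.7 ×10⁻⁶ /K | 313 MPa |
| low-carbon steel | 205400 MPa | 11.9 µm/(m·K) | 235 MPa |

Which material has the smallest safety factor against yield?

Converting E to GPa, α to ×10⁻⁶/K, σ_y to MPa, then σ and n for each:
  silicon nitride: E = 307.0, α = 3.04, σ_y = 872.0 → σ = 101 MPa, n = 8.65
  GFRP laminate: E = 34.76, α = 21.8, σ_y = 450.0 → σ = 81.8 MPa, n = 5.50
  bronze: E = 119.5, α = 18.7, σ_y = 313.0 → σ = 241 MPa, n = 1.30
  low-carbon steel: E = 205.4, α = 11.9, σ_y = 235.0 → σ = 264 MPa, n = 0.890
Low-carbon steel has the lowest safety factor, n = 0.890.

low-carbon steel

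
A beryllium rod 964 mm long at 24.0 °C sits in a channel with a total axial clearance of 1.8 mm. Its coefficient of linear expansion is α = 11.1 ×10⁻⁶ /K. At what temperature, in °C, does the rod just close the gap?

α·L₀·ΔT = 1.8 mm ⇒ ΔT = 1.8 / (11.1×10⁻⁶ × 964.0) = 168.2 K.
T = 24.0 + 168.2 = 192.2 °C.

192 °C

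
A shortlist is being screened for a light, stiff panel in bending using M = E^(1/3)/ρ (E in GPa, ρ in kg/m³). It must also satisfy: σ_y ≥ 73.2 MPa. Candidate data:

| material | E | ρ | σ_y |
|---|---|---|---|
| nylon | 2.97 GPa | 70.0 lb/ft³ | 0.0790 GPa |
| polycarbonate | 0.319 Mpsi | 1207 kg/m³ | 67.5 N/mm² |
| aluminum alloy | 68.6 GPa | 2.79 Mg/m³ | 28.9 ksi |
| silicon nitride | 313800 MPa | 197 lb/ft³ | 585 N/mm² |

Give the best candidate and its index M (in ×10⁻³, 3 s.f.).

Screen on constraints: σ_y ≥ 73.2 MPa. Survivors: nylon, aluminum alloy, silicon nitride.
Normalizing units and computing the index:
  nylon: E = 2.970 GPa, ρ = 1121 kg/m³
  aluminum alloy: E = 68.60 GPa, ρ = 2790 kg/m³
  silicon nitride: E = 313.8 GPa, ρ = 3156 kg/m³
  silicon nitride: M = 2.15×10⁻³
  aluminum alloy: M = 1.47×10⁻³
  nylon: M = 1.28×10⁻³
The maximum is for silicon nitride.

silicon nitride, M = 2.15×10⁻³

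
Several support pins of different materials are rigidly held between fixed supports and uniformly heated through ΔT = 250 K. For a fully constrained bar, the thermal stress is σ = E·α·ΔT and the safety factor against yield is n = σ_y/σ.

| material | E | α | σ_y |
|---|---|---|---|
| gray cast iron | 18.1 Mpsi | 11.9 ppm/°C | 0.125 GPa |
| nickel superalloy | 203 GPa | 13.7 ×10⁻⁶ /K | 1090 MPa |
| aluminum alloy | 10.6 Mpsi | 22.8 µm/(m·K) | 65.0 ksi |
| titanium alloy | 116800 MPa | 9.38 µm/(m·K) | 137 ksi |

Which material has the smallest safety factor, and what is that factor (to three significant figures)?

gray cast iron, n = 0.337

Per material, after unit conversion:
  gray cast iron: E = 124.8, α = 11.9, σ_y = 125.0 → σ = 371 MPa, n = 0.337
  nickel superalloy: E = 203.0, α = 13.7, σ_y = 1090 → σ = 695 MPa, n = 1.57
  aluminum alloy: E = 73.08, α = 22.8, σ_y = 448.2 → σ = 417 MPa, n = 1.08
  titanium alloy: E = 116.8, α = 9.38, σ_y = 944.6 → σ = 274 MPa, n = 3.45
Gray cast iron has the lowest safety factor, n = 0.337.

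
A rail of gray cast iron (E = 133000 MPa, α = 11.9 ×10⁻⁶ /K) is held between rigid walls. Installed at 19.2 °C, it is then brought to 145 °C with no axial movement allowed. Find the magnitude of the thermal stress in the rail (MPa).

199 MPa

E = 133000 MPa = 133.0 GPa.
ΔT = 125.8 K. Constrained thermal stress σ = E·α·ΔT = 133.0×10³ MPa × 11.9×10⁻⁶ × 125.8 = 199 MPa (compressive).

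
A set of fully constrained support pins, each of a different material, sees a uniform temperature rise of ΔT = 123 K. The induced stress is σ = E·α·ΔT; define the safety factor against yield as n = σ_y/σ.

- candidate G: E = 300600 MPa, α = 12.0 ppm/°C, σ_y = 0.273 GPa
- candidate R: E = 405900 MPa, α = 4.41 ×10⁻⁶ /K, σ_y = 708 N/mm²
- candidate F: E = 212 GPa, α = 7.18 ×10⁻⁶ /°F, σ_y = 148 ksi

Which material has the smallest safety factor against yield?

candidate G

In consistent units (E in GPa, α in ×10⁻⁶/K, σ_y in MPa):
  candidate G: E = 300.6, α = 12.0, σ_y = 273.0 → σ = 444 MPa, n = 0.615
  candidate R: E = 405.9, α = 4.41, σ_y = 708.0 → σ = 220 MPa, n = 3.22
  candidate F: E = 212.0, α = 12.9, σ_y = 1020 → σ = 337 MPa, n = 3.03
Candidate G has the lowest safety factor, n = 0.615.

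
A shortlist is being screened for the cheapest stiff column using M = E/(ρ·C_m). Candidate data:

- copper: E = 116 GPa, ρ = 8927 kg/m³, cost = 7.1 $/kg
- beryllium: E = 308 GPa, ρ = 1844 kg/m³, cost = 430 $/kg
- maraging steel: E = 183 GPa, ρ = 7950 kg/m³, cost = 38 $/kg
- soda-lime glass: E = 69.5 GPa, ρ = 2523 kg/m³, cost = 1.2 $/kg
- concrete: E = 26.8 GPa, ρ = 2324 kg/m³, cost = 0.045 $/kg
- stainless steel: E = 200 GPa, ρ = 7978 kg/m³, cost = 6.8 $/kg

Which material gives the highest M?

concrete

Computing M directly (units already consistent):
  concrete: M = 256 MN·m per $
  soda-lime glass: M = 23.0 MN·m per $
  stainless steel: M = 3.69 MN·m per $
  copper: M = 1.83 MN·m per $
  maraging steel: M = 0.606 MN·m per $
  beryllium: M = 0.388 MN·m per $
Concrete has the largest M.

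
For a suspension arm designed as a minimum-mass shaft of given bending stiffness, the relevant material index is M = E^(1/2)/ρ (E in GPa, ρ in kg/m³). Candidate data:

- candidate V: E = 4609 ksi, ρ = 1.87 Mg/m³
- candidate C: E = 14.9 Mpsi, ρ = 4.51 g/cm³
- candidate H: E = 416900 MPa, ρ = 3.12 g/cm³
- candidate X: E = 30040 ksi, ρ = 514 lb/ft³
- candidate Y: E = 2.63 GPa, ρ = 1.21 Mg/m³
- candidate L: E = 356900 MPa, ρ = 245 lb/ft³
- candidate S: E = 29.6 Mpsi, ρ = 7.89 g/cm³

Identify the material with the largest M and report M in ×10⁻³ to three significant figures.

After converting to SI:
  candidate V: E = 31.78 GPa, ρ = 1870 kg/m³
  candidate C: E = 102.7 GPa, ρ = 4510 kg/m³
  candidate H: E = 416.9 GPa, ρ = 3120 kg/m³
  candidate X: E = 207.1 GPa, ρ = 8233 kg/m³
  candidate Y: E = 2.630 GPa, ρ = 1210 kg/m³
  candidate L: E = 356.9 GPa, ρ = 3925 kg/m³
  candidate S: E = 204.1 GPa, ρ = 7890 kg/m³
  candidate H: M = 6.54×10⁻³
  candidate L: M = 4.81×10⁻³
  candidate V: M = 3.01×10⁻³
  candidate C: M = 2.25×10⁻³
  candidate S: M = 1.81×10⁻³
  candidate X: M = 1.75×10⁻³
  candidate Y: M = 1.34×10⁻³
Candidate H ranks first.

candidate H, M = 6.54×10⁻³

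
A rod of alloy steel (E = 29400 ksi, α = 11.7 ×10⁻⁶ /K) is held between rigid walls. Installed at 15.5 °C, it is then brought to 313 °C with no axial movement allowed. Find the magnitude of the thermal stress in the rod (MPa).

706 MPa

E = 29400 ksi = 202.7 GPa.
ΔT = 297.5 K. Constrained thermal stress σ = E·α·ΔT = 202.7×10³ MPa × 11.7×10⁻⁶ × 297.5 = 706 MPa (compressive).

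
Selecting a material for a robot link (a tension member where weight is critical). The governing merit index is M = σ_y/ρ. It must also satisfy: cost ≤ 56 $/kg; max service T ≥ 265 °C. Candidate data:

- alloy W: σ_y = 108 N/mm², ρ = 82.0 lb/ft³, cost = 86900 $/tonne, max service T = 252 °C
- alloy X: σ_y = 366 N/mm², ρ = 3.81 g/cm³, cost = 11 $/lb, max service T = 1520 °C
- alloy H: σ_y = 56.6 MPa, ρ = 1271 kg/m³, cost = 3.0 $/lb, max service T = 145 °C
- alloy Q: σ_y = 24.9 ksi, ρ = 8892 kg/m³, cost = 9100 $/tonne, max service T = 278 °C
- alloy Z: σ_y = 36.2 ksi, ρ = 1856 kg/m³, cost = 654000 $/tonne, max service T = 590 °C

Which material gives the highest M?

alloy X

Screen on constraints: cost ≤ 56 $/kg; max service T ≥ 265 °C. Survivors: alloy X, alloy Q.
In SI units:
  alloy X: σ_y = 366.0 MPa, ρ = 3810 kg/m³
  alloy Q: σ_y = 171.7 MPa, ρ = 8892 kg/m³
  alloy X: M = 96.1 kN·m/kg
  alloy Q: M = 19.3 kN·m/kg
The maximum is for alloy X.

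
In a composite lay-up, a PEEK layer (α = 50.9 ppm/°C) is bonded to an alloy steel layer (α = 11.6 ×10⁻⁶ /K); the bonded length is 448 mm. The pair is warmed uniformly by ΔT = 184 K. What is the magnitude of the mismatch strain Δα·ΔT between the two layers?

Δα = |50.9 − 11.6|×10⁻⁶/K = 39.3×10⁻⁶/K.
Mismatch strain = Δα·ΔT = 39.3×10⁻⁶ × 184.0 = 7.23×10⁻³.

7.23×10⁻³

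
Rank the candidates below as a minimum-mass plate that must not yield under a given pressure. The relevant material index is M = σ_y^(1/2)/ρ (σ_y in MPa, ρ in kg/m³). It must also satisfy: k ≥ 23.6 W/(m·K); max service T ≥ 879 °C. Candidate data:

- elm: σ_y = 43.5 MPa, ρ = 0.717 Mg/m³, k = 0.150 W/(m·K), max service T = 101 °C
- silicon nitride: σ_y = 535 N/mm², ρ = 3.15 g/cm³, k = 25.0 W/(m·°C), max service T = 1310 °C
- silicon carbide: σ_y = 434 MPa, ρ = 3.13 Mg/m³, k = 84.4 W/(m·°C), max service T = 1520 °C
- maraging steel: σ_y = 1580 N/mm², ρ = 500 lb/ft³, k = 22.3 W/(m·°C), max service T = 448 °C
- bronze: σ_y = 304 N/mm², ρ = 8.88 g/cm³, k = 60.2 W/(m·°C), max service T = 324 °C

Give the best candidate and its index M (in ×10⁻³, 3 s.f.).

Screen on constraints: k ≥ 23.6 W/(m·K); max service T ≥ 879 °C. Survivors: silicon nitride, silicon carbide.
Normalizing units and computing the index:
  silicon nitride: σ_y = 535.0 MPa, ρ = 3150 kg/m³
  silicon carbide: σ_y = 434.0 MPa, ρ = 3130 kg/m³
  silicon nitride: M = 7.34×10⁻³
  silicon carbide: M = 6.66×10⁻³
Silicon nitride has the largest M.

silicon nitride, M = 7.34×10⁻³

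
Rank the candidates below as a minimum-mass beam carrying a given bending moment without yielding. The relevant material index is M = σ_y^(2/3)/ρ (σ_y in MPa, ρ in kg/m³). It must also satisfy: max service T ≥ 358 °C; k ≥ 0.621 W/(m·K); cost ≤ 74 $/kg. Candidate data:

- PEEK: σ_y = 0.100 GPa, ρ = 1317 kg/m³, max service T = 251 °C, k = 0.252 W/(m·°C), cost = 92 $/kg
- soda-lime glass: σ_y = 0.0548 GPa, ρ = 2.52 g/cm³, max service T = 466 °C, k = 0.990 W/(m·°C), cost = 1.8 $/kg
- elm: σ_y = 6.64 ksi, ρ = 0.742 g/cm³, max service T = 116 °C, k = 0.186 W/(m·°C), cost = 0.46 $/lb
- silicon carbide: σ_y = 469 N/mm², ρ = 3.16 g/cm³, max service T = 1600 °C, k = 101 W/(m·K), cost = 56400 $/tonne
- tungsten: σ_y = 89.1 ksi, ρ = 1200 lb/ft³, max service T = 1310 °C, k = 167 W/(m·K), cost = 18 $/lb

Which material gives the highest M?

silicon carbide

Screen on constraints: max service T ≥ 358 °C; k ≥ 0.621 W/(m·K); cost ≤ 74 $/kg. Survivors: soda-lime glass, silicon carbide, tungsten.
In SI units:
  soda-lime glass: σ_y = 54.80 MPa, ρ = 2520 kg/m³
  silicon carbide: σ_y = 469.0 MPa, ρ = 3160 kg/m³
  tungsten: σ_y = 614.3 MPa, ρ = 19220 kg/m³
  silicon carbide: M = 19.1×10⁻³
  soda-lime glass: M = 5.73×10⁻³
  tungsten: M = 3.76×10⁻³
Highest index: silicon carbide.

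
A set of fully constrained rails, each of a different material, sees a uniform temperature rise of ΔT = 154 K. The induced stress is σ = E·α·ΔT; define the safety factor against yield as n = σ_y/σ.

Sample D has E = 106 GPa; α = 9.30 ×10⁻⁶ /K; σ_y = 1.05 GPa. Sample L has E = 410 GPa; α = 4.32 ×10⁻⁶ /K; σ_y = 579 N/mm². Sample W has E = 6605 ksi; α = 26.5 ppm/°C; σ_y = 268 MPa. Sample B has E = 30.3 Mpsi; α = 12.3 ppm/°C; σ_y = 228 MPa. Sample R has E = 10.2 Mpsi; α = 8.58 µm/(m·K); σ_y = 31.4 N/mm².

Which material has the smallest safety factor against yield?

sample R

With everything in SI (GPa, ×10⁻⁶/K, MPa):
  sample D: E = 106.0, α = 9.30, σ_y = 1050 → σ = 152 MPa, n = 6.92
  sample L: E = 410.0, α = 4.32, σ_y = 579.0 → σ = 273 MPa, n = 2.12
  sample W: E = 45.54, α = 26.5, σ_y = 268.0 → σ = 186 MPa, n = 1.44
  sample B: E = 208.9, α = 12.3, σ_y = 228.0 → σ = 396 MPa, n = 0.576
  sample R: E = 70.33, α = 8.58, σ_y = 31.40 → σ = 92.9 MPa, n = 0.338
Smallest n: sample R with n = 0.338.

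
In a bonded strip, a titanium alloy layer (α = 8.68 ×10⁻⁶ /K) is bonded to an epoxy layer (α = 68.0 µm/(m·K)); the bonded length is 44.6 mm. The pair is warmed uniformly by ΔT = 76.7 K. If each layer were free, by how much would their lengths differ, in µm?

Δα = |8.68 − 68.0|×10⁻⁶/K = 59.3×10⁻⁶/K.
ΔL_mismatch = Δα·L·ΔT = 59.3×10⁻⁶ × 44.6 mm × 76.7 K = 203 µm.

203 µm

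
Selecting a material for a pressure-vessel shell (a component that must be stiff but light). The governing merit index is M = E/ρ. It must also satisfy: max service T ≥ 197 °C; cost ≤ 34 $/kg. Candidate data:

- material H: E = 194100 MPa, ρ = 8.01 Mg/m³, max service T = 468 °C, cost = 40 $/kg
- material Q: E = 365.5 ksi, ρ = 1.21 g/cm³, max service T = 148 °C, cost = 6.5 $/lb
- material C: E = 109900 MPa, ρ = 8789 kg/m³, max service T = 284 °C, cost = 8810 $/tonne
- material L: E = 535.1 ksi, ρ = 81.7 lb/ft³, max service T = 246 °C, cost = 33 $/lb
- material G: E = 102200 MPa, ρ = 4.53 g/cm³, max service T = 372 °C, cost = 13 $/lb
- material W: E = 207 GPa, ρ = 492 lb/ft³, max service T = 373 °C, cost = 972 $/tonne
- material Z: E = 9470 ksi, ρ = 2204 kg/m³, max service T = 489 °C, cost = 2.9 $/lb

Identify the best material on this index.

material Z

Screen on constraints: max service T ≥ 197 °C; cost ≤ 34 $/kg. Survivors: material C, material G, material W, material Z.
Normalizing units and computing the index:
  material C: E = 109.9 GPa, ρ = 8789 kg/m³
  material G: E = 102.2 GPa, ρ = 4530 kg/m³
  material W: E = 207.0 GPa, ρ = 7881 kg/m³
  material Z: E = 65.29 GPa, ρ = 2204 kg/m³
  material Z: M = 29.6 MN·m/kg
  material W: M = 26.3 MN·m/kg
  material G: M = 22.6 MN·m/kg
  material C: M = 12.5 MN·m/kg
Material Z has the largest M.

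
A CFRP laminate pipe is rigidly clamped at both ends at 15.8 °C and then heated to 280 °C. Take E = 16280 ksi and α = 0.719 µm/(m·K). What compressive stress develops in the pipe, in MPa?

E = 16280 ksi = 112.2 GPa.
ΔT = 264.2 K. Constrained thermal stress σ = E·α·ΔT = 112.2×10³ MPa × 0.719×10⁻⁶ × 264.2 = 21.3 MPa (compressive).

21.3 MPa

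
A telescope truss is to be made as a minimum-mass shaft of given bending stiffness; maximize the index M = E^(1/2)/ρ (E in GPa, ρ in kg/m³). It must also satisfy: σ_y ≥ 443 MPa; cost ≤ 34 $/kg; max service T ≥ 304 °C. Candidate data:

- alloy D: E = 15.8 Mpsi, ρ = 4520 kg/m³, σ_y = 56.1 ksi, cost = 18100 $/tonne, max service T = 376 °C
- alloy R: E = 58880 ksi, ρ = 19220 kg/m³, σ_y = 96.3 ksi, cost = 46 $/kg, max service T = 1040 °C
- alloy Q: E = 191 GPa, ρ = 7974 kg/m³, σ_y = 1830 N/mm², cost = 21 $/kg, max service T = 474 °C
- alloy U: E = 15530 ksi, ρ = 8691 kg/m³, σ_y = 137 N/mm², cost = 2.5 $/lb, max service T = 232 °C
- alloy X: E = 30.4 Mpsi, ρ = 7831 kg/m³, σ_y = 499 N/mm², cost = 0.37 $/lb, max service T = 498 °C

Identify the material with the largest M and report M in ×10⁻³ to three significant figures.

Screen on constraints: σ_y ≥ 443 MPa; cost ≤ 34 $/kg; max service T ≥ 304 °C. Survivors: alloy Q, alloy X.
Normalizing units and computing the index:
  alloy Q: E = 191.0 GPa, ρ = 7974 kg/m³
  alloy X: E = 209.6 GPa, ρ = 7831 kg/m³
  alloy X: M = 1.85×10⁻³
  alloy Q: M = 1.73×10⁻³
The maximum is for alloy X.

alloy X, M = 1.85×10⁻³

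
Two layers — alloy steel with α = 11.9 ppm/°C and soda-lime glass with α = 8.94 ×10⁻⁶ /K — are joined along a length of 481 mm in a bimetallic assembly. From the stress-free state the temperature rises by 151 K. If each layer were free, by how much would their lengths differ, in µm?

215 µm

Δα = |11.9 − 8.94|×10⁻⁶/K = 2.96×10⁻⁶/K.
ΔL_mismatch = Δα·L·ΔT = 2.96×10⁻⁶ × 481.0 mm × 151.0 K = 215 µm.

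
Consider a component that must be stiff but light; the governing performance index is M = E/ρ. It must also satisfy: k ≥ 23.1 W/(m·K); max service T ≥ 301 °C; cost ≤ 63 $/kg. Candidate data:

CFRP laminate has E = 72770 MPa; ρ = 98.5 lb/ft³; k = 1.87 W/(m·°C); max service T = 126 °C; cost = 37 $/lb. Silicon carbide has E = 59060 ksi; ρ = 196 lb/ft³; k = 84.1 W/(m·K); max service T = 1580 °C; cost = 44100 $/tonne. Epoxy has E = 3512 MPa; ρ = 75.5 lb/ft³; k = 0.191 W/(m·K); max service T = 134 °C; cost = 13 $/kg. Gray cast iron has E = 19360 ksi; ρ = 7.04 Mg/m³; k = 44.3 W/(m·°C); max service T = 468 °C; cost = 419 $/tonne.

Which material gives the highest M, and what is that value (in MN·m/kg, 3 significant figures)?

silicon carbide, M = 130 MN·m/kg

Screen on constraints: k ≥ 23.1 W/(m·K); max service T ≥ 301 °C; cost ≤ 63 $/kg. Survivors: silicon carbide, gray cast iron.
Putting every candidate on a common basis:
  silicon carbide: E = 407.2 GPa, ρ = 3140 kg/m³
  gray cast iron: E = 133.5 GPa, ρ = 7040 kg/m³
  silicon carbide: M = 130 MN·m/kg
  gray cast iron: M = 19.0 MN·m/kg
The maximum is for silicon carbide.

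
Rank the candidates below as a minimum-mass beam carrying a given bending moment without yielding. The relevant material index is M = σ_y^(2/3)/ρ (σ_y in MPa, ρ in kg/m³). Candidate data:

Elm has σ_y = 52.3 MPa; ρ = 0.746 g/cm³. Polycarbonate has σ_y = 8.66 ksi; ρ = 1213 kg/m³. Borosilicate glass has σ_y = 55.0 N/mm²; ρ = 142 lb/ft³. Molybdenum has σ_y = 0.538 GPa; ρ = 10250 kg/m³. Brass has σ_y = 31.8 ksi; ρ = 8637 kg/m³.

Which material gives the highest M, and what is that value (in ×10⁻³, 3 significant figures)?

elm, M = 18.7×10⁻³

After converting to SI:
  elm: σ_y = 52.30 MPa, ρ = 746.0 kg/m³
  polycarbonate: σ_y = 59.71 MPa, ρ = 1213 kg/m³
  borosilicate glass: σ_y = 55.00 MPa, ρ = 2275 kg/m³
  molybdenum: σ_y = 538.0 MPa, ρ = 10250 kg/m³
  brass: σ_y = 219.3 MPa, ρ = 8637 kg/m³
  elm: M = 18.7×10⁻³
  polycarbonate: M = 12.6×10⁻³
  molybdenum: M = 6.45×10⁻³
  borosilicate glass: M = 6.36×10⁻³
  brass: M = 4.21×10⁻³
Elm ranks first.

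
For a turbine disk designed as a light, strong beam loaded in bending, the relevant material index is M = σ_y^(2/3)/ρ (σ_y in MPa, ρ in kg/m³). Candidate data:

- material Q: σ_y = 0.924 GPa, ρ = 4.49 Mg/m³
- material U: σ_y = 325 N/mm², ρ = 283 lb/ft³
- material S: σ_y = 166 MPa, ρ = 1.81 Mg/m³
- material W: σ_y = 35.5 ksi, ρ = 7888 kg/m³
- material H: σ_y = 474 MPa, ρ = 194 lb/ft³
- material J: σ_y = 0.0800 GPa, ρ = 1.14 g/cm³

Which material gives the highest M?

material Q

Convert each candidate to consistent units, then evaluate M:
  material Q: σ_y = 924.0 MPa, ρ = 4490 kg/m³
  material U: σ_y = 325.0 MPa, ρ = 4533 kg/m³
  material S: σ_y = 166.0 MPa, ρ = 1810 kg/m³
  material W: σ_y = 244.8 MPa, ρ = 7888 kg/m³
  material H: σ_y = 474.0 MPa, ρ = 3108 kg/m³
  material J: σ_y = 80.00 MPa, ρ = 1140 kg/m³
  material Q: M = 21.1×10⁻³
  material H: M = 19.6×10⁻³
  material S: M = 16.7×10⁻³
  material J: M = 16.3×10⁻³
  material U: M = 10.4×10⁻³
  material W: M = 4.96×10⁻³
The maximum is for material Q.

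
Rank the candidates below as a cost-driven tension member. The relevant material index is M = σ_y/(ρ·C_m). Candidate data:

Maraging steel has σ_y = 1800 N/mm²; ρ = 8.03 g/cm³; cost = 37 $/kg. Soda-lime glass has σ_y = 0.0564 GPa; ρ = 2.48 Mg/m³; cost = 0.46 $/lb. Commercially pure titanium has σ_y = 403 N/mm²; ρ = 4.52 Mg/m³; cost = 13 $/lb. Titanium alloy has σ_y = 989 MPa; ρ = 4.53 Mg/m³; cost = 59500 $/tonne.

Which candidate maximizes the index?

soda-lime glass

After converting to SI:
  maraging steel: σ_y = 1800 MPa, ρ = 8030 kg/m³, cost = 37.00 $/kg
  soda-lime glass: σ_y = 56.40 MPa, ρ = 2480 kg/m³, cost = 1.014 $/kg
  commercially pure titanium: σ_y = 403.0 MPa, ρ = 4520 kg/m³, cost = 28.66 $/kg
  titanium alloy: σ_y = 989.0 MPa, ρ = 4530 kg/m³, cost = 59.50 $/kg
  soda-lime glass: M = 22.4 kN·m per $
  maraging steel: M = 6.06 kN·m per $
  titanium alloy: M = 3.67 kN·m per $
  commercially pure titanium: M = 3.11 kN·m per $
The maximum is for soda-lime glass.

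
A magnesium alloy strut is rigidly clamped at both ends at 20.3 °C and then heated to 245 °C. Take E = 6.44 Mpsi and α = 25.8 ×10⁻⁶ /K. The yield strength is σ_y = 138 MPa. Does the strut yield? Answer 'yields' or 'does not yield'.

yields

E = 6.44 Mpsi = 44.40 GPa.
ΔT = 224.7 K. Constrained thermal stress σ = E·α·ΔT = 44.40×10³ MPa × 25.8×10⁻⁶ × 224.7 = 257 MPa (compressive).
Compare to σ_y = 138 MPa: σ ≥ σ_y, so it yields.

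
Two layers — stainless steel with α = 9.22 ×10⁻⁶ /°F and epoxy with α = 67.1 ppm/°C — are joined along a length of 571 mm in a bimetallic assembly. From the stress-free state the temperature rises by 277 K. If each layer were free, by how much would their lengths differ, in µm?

stainless steel: α = 9.22×10⁻⁶/°F × 9/5 = 16.6×10⁻⁶/K.
Δα = |16.6 − 67.1|×10⁻⁶/K = 50.5×10⁻⁶/K.
ΔL_mismatch = Δα·L·ΔT = 50.5×10⁻⁶ × 571.0 mm × 277.0 K = 7990 µm.

7990 µm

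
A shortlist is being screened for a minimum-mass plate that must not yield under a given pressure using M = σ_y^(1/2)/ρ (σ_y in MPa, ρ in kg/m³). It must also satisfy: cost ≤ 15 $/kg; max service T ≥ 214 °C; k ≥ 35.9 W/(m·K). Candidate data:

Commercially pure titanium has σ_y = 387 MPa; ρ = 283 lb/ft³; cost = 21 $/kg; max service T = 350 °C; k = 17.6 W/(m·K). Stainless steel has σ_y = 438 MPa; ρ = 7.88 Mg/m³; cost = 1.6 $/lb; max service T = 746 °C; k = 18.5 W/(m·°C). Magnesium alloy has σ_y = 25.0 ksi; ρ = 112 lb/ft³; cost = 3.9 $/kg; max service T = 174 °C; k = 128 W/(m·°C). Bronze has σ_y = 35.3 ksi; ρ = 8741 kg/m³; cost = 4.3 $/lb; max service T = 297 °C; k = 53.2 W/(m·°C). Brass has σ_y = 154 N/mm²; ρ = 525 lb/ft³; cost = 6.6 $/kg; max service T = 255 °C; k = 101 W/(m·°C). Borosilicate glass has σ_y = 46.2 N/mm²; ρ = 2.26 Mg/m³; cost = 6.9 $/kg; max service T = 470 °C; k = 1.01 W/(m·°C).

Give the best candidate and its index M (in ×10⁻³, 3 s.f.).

Screen on constraints: cost ≤ 15 $/kg; max service T ≥ 214 °C; k ≥ 35.9 W/(m·K). Survivors: bronze, brass.
After converting to SI:
  bronze: σ_y = 243.4 MPa, ρ = 8741 kg/m³
  brass: σ_y = 154.0 MPa, ρ = 8410 kg/m³
  bronze: M = 1.78×10⁻³
  brass: M = 1.48×10⁻³
The maximum is for bronze.

bronze, M = 1.78×10⁻³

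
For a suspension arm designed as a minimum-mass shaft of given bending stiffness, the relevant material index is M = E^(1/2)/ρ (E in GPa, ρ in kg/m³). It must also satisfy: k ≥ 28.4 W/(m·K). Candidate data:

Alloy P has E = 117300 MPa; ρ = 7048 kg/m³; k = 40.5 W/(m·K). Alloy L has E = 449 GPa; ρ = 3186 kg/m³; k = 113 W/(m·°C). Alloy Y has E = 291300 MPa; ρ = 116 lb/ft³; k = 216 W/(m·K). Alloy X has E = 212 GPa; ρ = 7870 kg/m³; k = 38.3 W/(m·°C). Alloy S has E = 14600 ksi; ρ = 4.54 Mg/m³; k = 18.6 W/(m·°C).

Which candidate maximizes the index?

alloy Y

Screen on constraints: k ≥ 28.4 W/(m·K). Survivors: alloy P, alloy L, alloy Y, alloy X.
Normalizing units and computing the index:
  alloy P: E = 117.3 GPa, ρ = 7048 kg/m³
  alloy L: E = 449.0 GPa, ρ = 3186 kg/m³
  alloy Y: E = 291.3 GPa, ρ = 1858 kg/m³
  alloy X: E = 212.0 GPa, ρ = 7870 kg/m³
  alloy Y: M = 9.19×10⁻³
  alloy L: M = 6.65×10⁻³
  alloy X: M = 1.85×10⁻³
  alloy P: M = 1.54×10⁻³
The maximum is for alloy Y.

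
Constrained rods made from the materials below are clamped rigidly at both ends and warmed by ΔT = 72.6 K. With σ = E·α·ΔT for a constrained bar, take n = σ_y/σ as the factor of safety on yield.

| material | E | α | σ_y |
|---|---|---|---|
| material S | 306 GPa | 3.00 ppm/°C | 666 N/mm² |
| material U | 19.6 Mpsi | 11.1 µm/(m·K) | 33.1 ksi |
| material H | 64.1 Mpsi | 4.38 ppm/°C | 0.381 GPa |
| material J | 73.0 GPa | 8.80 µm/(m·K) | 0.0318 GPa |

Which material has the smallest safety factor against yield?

material J

In consistent units (E in GPa, α in ×10⁻⁶/K, σ_y in MPa):
  material S: E = 306.0, α = 3.00, σ_y = 666.0 → σ = 66.6 MPa, n = 9.99
  material U: E = 135.1, α = 11.1, σ_y = 228.2 → σ = 109 MPa, n = 2.10
  material H: E = 442.0, α = 4.38, σ_y = 381.0 → σ = 141 MPa, n = 2.71
  material J: E = 73.00, α = 8.80, σ_y = 31.80 → σ = 46.6 MPa, n = 0.682
Smallest n: material J with n = 0.682.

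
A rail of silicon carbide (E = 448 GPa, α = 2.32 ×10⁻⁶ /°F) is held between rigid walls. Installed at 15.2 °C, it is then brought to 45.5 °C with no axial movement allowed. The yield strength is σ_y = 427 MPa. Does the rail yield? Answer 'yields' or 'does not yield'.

α = 2.32×10⁻⁶/°F × 9/5 = 4.18×10⁻⁶/K.
ΔT = 30.30 K. Constrained thermal stress σ = E·α·ΔT = 448.0×10³ MPa × 4.18×10⁻⁶ × 30.30 = 56.7 MPa (compressive).
Compare to σ_y = 427 MPa: σ < σ_y, so it does not yield.

does not yield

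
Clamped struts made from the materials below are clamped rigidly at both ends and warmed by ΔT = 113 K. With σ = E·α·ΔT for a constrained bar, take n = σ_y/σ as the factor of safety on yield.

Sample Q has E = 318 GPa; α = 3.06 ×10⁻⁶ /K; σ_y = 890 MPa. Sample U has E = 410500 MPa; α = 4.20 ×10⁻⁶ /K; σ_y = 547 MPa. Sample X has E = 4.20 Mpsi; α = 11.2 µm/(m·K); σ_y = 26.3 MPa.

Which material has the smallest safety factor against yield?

sample X

With everything in SI (GPa, ×10⁻⁶/K, MPa):
  sample Q: E = 318.0, α = 3.06, σ_y = 890.0 → σ = 110 MPa, n = 8.09
  sample U: E = 410.5, α = 4.20, σ_y = 547.0 → σ = 195 MPa, n = 2.81
  sample X: E = 28.96, α = 11.2, σ_y = 26.30 → σ = 36.6 MPa, n = 0.718
The minimum is sample X at n = 0.718.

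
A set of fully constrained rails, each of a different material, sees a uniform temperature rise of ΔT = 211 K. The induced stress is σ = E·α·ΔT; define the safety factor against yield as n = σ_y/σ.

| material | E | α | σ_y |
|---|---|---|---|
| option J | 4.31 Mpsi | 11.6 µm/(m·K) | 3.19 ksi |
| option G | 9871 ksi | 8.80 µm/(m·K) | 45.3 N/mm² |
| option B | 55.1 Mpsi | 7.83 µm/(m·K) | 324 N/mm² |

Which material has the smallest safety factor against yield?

option J

Converting E to GPa, α to ×10⁻⁶/K, σ_y to MPa, then σ and n for each:
  option J: E = 29.72, α = 11.6, σ_y = 21.99 → σ = 72.7 MPa, n = 0.302
  option G: E = 68.06, α = 8.80, σ_y = 45.30 → σ = 126 MPa, n = 0.358
  option B: E = 379.9, α = 7.83, σ_y = 324.0 → σ = 628 MPa, n = 0.516
Smallest n: option J with n = 0.302.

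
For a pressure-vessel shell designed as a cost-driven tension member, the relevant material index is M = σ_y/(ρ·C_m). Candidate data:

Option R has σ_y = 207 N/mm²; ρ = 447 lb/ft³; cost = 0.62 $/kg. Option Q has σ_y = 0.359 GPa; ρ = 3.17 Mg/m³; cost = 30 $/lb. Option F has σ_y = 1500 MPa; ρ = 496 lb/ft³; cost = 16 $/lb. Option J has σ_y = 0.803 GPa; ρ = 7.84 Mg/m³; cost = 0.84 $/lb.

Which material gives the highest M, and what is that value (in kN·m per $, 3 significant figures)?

Convert each candidate to consistent units, then evaluate M:
  option R: σ_y = 207.0 MPa, ρ = 7160 kg/m³, cost = 0.6200 $/kg
  option Q: σ_y = 359.0 MPa, ρ = 3170 kg/m³, cost = 66.14 $/kg
  option F: σ_y = 1500 MPa, ρ = 7945 kg/m³, cost = 35.27 $/kg
  option J: σ_y = 803.0 MPa, ρ = 7840 kg/m³, cost = 1.852 $/kg
  option J: M = 55.3 kN·m per $
  option R: M = 46.6 kN·m per $
  option F: M = 5.35 kN·m per $
  option Q: M = 1.71 kN·m per $
The maximum is for option J.

option J, M = 55.3 kN·m per $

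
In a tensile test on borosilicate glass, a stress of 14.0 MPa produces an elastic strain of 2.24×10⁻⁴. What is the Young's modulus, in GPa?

E = σ/ε = 14.0 MPa / 2.24×10⁻⁴ = 62500 MPa = 62.5 GPa.

62.5 GPa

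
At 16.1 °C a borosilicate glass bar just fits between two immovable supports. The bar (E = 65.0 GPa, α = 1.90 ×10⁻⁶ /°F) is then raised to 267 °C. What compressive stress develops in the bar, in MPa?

α = 1.90×10⁻⁶/°F × 9/5 = 3.42×10⁻⁶/K.
ΔT = 250.9 K. Constrained thermal stress σ = E·α·ΔT = 65.00×10³ MPa × 3.42×10⁻⁶ × 250.9 = 55.8 MPa (compressive).

55.8 MPa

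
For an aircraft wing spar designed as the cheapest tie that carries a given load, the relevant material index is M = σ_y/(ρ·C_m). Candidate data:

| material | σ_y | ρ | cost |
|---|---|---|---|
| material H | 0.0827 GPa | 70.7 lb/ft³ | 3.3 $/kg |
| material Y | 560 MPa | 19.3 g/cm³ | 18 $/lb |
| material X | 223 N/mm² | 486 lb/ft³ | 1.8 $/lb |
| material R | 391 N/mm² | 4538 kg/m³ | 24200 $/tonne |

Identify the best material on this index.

material H

In SI units:
  material H: σ_y = 82.70 MPa, ρ = 1133 kg/m³, cost = 3.300 $/kg
  material Y: σ_y = 560.0 MPa, ρ = 19300 kg/m³, cost = 39.68 $/kg
  material X: σ_y = 223.0 MPa, ρ = 7785 kg/m³, cost = 3.968 $/kg
  material R: σ_y = 391.0 MPa, ρ = 4538 kg/m³, cost = 24.20 $/kg
  material H: M = 22.1 kN·m per $
  material X: M = 7.22 kN·m per $
  material R: M = 3.56 kN·m per $
  material Y: M = 0.731 kN·m per $
Material H has the largest M.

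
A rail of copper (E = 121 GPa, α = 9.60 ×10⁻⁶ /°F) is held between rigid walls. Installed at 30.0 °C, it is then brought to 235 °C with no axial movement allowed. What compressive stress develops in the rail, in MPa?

α = 9.60×10⁻⁶/°F × 9/5 = 17.3×10⁻⁶/K.
ΔT = 205.0 K. Constrained thermal stress σ = E·α·ΔT = 121.0×10³ MPa × 17.3×10⁻⁶ × 205.0 = 429 MPa (compressive).

429 MPa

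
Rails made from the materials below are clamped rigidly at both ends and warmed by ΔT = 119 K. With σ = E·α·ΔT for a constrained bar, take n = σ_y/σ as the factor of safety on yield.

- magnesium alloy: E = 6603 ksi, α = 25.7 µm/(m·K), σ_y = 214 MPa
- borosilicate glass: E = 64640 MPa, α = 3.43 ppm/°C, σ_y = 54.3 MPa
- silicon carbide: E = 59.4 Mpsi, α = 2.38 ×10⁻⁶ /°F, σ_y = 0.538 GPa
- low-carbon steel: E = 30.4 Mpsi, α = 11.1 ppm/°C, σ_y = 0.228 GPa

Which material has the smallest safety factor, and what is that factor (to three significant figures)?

low-carbon steel, n = 0.824

With everything in SI (GPa, ×10⁻⁶/K, MPa):
  magnesium alloy: E = 45.53, α = 25.7, σ_y = 214.0 → σ = 139 MPa, n = 1.54
  borosilicate glass: E = 64.64, α = 3.43, σ_y = 54.30 → σ = 26.4 MPa, n = 2.06
  silicon carbide: E = 409.5, α = 4.28, σ_y = 538.0 → σ = 209 MPa, n = 2.58
  low-carbon steel: E = 209.6, α = 11.1, σ_y = 228.0 → σ = 277 MPa, n = 0.824
Low-carbon steel has the lowest safety factor, n = 0.824.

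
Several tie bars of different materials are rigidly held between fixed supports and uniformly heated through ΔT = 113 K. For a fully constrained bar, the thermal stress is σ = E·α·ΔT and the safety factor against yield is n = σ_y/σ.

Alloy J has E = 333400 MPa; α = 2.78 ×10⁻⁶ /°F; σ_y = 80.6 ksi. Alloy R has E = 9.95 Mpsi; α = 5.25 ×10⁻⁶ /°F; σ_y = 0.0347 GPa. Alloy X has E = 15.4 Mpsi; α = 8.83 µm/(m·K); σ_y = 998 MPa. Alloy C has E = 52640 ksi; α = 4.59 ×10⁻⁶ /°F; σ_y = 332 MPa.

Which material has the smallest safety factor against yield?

Per material, after unit conversion:
  alloy J: E = 333.4, α = 5.00, σ_y = 555.7 → σ = 189 MPa, n = 2.95
  alloy R: E = 68.60, α = 9.45, σ_y = 34.70 → σ = 73.3 MPa, n = 0.474
  alloy X: E = 106.2, α = 8.83, σ_y = 998.0 → σ = 106 MPa, n = 9.42
  alloy C: E = 362.9, α = 8.26, σ_y = 332.0 → σ = 339 MPa, n = 0.980
Alloy R has the lowest safety factor, n = 0.474.

alloy R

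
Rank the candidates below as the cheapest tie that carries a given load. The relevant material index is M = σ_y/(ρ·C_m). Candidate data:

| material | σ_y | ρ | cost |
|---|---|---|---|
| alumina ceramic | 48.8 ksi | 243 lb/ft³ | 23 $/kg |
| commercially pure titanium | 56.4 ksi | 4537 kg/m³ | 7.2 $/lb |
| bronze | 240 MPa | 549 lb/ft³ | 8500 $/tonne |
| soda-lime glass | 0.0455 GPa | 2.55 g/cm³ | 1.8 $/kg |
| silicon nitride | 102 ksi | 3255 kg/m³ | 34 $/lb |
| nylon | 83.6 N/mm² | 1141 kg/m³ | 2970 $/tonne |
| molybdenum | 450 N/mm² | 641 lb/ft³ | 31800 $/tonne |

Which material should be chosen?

nylon

Convert each candidate to consistent units, then evaluate M:
  alumina ceramic: σ_y = 336.5 MPa, ρ = 3892 kg/m³, cost = 23.00 $/kg
  commercially pure titanium: σ_y = 388.9 MPa, ρ = 4537 kg/m³, cost = 15.87 $/kg
  bronze: σ_y = 240.0 MPa, ρ = 8794 kg/m³, cost = 8.500 $/kg
  soda-lime glass: σ_y = 45.50 MPa, ρ = 2550 kg/m³, cost = 1.800 $/kg
  silicon nitride: σ_y = 703.3 MPa, ρ = 3255 kg/m³, cost = 74.96 $/kg
  nylon: σ_y = 83.60 MPa, ρ = 1141 kg/m³, cost = 2.970 $/kg
  molybdenum: σ_y = 450.0 MPa, ρ = 10270 kg/m³, cost = 31.80 $/kg
  nylon: M = 24.7 kN·m per $
  soda-lime glass: M = 9.91 kN·m per $
  commercially pure titanium: M = 5.40 kN·m per $
  alumina ceramic: M = 3.76 kN·m per $
  bronze: M = 3.21 kN·m per $
  silicon nitride: M = 2.88 kN·m per $
  molybdenum: M = 1.38 kN·m per $
The maximum is for nylon.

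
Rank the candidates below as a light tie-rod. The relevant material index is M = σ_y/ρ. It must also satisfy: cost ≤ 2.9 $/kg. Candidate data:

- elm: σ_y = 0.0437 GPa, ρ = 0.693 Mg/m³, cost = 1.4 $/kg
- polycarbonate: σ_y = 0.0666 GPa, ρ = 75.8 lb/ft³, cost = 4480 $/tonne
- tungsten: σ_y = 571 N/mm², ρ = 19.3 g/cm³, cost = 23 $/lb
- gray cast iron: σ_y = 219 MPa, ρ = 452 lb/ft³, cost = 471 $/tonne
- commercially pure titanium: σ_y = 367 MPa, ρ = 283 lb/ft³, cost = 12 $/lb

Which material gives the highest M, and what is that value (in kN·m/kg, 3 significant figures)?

Screen on constraints: cost ≤ 2.9 $/kg. Survivors: elm, gray cast iron.
Putting every candidate on a common basis:
  elm: σ_y = 43.70 MPa, ρ = 693.0 kg/m³
  gray cast iron: σ_y = 219.0 MPa, ρ = 7240 kg/m³
  elm: M = 63.1 kN·m/kg
  gray cast iron: M = 30.2 kN·m/kg
Elm has the largest M.

elm, M = 63.1 kN·m/kg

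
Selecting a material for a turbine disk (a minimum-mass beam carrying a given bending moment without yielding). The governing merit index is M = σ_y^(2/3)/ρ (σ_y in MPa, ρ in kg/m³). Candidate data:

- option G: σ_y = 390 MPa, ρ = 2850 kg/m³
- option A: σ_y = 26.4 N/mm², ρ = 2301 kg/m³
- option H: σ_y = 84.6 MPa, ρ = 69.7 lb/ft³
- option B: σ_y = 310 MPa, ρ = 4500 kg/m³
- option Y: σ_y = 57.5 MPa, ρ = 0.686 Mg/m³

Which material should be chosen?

Putting every candidate on a common basis:
  option G: σ_y = 390.0 MPa, ρ = 2850 kg/m³
  option A: σ_y = 26.40 MPa, ρ = 2301 kg/m³
  option H: σ_y = 84.60 MPa, ρ = 1116 kg/m³
  option B: σ_y = 310.0 MPa, ρ = 4500 kg/m³
  option Y: σ_y = 57.50 MPa, ρ = 686.0 kg/m³
  option Y: M = 21.7×10⁻³
  option G: M = 18.7×10⁻³
  option H: M = 17.3×10⁻³
  option B: M = 10.2×10⁻³
  option A: M = 3.85×10⁻³
Option Y has the largest M.

option Y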